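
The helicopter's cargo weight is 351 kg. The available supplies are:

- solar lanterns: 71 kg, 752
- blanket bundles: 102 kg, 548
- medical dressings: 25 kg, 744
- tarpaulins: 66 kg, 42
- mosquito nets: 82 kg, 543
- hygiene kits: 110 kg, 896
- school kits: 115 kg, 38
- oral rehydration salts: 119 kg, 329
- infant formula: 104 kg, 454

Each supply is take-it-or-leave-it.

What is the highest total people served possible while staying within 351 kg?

2940

Density check — medical dressings 29.76, solar lanterns 10.59, hygiene kits 8.15, mosquito nets 6.62 are the best per kg.
Taking the top-ratio supplies first gives solar lanterns + medical dressings + mosquito nets + hygiene kits for 2935 (288 kg).
Dropping mosquito nets frees 82 kg; slotting in blanket bundles (102 kg) lifts the total to 2940 at 308 kg.
The closest alternative, solar lanterns + medical dressings + mosquito nets + hygiene kits, reaches only 2935.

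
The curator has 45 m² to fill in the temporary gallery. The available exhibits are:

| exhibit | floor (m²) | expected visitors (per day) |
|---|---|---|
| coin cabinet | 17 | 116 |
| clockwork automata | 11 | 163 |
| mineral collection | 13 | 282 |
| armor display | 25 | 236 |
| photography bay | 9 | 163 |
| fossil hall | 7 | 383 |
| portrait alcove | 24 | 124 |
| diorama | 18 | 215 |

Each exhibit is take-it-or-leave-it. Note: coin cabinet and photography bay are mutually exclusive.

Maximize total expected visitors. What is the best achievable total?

Density check — fossil hall 54.71, mineral collection 21.69, photography bay 18.11 are the best per m².
The ratio ordering already packs tightly: clockwork automata + mineral collection + photography bay + fossil hall, 40 m², 991.
The closest alternative, clockwork automata + photography bay + fossil hall + diorama, reaches only 924.

991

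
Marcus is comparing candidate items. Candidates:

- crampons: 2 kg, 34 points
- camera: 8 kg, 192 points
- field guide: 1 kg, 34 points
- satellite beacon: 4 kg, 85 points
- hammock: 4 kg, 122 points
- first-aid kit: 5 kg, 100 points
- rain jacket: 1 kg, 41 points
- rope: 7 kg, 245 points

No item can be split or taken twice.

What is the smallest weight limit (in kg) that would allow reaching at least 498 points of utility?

17

Need the lightest bundle worth ≥ 498.
field guide + hammock + first-aid kit + rope: 501 utility at 17 kg.
No combination under 17 kg hits 498.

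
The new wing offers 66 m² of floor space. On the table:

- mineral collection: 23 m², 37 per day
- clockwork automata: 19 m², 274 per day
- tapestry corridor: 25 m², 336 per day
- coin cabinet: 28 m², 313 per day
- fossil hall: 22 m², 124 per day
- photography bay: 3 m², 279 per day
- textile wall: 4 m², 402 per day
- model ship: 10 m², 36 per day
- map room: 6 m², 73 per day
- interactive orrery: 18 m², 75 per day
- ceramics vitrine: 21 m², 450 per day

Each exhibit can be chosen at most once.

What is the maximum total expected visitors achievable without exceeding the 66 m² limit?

1540

The ratio heuristic lands on clockwork automata + photography bay + textile wall + model ship + map room + ceramics vitrine (1514) but leaves 3 m² idle.
Dropping clockwork automata and model ship frees 29 m²; slotting in tapestry corridor (25 m²) lifts the total to 1540 at 59 m².
Nothing else within 66 m² beats 1540.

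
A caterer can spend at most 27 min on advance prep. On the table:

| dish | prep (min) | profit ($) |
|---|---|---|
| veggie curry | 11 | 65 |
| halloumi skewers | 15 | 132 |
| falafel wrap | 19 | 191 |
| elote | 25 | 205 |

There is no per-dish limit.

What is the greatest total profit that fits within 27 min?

The ratio heuristic lands on falafel wrap (191) but leaves 8 min idle.
The 19 min tied up in falafel wrap is better spent on elote — total rises to 205 (25 min).

205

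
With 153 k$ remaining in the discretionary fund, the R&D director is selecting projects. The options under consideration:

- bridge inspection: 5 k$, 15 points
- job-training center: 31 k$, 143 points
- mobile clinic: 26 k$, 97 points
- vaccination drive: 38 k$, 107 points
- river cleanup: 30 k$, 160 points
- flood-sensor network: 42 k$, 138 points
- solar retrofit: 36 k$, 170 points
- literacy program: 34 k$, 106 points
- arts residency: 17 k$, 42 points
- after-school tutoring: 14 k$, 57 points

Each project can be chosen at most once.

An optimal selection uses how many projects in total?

5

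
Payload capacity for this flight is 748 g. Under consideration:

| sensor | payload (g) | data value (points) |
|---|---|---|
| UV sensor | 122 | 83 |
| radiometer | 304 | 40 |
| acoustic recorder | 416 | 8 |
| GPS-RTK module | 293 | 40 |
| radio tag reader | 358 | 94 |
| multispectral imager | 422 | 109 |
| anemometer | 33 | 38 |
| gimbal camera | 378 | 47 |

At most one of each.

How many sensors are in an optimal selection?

The maximum data value within 748 g is 230.
For example UV sensor + multispectral imager + anemometer achieves it, using 577 g.
Every optimal selection uses 3 sensors.

3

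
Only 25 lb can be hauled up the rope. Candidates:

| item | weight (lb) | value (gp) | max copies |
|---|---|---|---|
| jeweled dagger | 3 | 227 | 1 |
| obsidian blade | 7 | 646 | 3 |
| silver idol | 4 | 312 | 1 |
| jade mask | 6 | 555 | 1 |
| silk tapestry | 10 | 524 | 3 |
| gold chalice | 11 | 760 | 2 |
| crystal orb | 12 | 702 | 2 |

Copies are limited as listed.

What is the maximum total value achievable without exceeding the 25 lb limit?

2250

By value per lb: jade mask 92.50, obsidian blade 92.29, silver idol 78.00, jeweled dagger 75.67 lead.
Greedy by ratio would take 2×obsidian blade + silver idol + jade mask: 24 lb used, total 2159.
Dropping jade mask frees 6 lb; slotting in obsidian blade (7 lb) lifts the total to 2250 at 25 lb.
That's the maximum — no swap from here does better than 2250.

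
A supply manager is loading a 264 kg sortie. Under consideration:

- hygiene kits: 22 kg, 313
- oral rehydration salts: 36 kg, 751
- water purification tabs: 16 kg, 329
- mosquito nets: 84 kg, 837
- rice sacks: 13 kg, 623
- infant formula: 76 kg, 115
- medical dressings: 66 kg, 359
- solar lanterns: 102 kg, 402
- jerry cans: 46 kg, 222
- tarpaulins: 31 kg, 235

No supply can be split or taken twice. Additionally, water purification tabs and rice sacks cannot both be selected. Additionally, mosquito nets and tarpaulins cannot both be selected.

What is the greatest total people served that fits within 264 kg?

2926

Best packing: hygiene kits + oral rehydration salts + mosquito nets + rice sacks + solar lanterns — 257 kg, 2926 total.
That's the maximum — no feasible swap from here does better than 2926.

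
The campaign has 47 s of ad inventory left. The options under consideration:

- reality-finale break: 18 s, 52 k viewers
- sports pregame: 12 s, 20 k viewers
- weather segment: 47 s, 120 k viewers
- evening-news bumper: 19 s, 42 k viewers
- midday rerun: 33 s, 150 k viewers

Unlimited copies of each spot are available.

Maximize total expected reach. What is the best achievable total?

By expected reach per s: midday rerun 4.55, reality-finale break 2.89, weather segment 2.55, evening-news bumper 2.21 lead.
Sports pregame + midday rerun uses 45 of the 47 s and totals 170.
That's the maximum — no swap from here does better than 170.

170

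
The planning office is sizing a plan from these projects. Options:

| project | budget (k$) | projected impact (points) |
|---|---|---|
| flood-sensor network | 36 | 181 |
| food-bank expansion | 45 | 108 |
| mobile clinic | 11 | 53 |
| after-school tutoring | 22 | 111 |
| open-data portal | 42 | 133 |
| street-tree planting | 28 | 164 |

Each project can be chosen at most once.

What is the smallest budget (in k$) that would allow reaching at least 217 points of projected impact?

39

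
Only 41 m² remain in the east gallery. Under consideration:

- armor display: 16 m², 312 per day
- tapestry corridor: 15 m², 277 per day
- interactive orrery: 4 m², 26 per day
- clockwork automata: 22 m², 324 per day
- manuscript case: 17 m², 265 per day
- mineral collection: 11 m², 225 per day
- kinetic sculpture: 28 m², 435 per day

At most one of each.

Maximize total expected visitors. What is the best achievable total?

660

A density-first pass picks armor display + interactive orrery + mineral collection — 563 at 31 m².
Replace armor display and interactive orrery with kinetic sculpture: the trade gains 97 net, giving 660 at 39 m².
No other feasible combination exceeds 660.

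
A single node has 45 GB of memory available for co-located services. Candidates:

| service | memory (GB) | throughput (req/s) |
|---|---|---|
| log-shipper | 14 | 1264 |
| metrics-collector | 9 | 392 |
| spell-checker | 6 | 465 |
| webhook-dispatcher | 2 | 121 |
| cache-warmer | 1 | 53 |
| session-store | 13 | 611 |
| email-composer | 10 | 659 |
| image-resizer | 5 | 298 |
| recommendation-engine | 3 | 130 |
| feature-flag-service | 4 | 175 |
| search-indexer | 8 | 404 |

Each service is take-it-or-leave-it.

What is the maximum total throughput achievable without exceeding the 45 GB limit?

3211

By throughput per GB: log-shipper 90.29, spell-checker 77.50, email-composer 65.90, webhook-dispatcher 60.50 lead.
A density-first pass picks log-shipper + spell-checker + webhook-dispatcher + cache-warmer + email-composer + image-resizer + recommendation-engine + feature-flag-service — 3165 at 45 GB.
Replace cache-warmer and recommendation-engine and feature-flag-service with search-indexer: the trade gains 46 net, giving 3211 at 45 GB.
No other feasible combination exceeds 3211.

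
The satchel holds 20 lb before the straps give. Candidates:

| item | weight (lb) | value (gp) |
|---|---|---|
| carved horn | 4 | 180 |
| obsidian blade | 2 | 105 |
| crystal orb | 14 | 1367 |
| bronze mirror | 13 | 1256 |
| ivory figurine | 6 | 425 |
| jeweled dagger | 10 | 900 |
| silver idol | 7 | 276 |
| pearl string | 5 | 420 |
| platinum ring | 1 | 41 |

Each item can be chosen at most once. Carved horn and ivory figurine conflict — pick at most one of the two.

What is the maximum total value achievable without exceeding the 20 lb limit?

By value per lb: crystal orb 97.64, bronze mirror 96.62, jeweled dagger 90.00 lead.
Best packing: crystal orb + pearl string + platinum ring — 20 lb, 1828 total.
Runner-up crystal orb + ivory figurine tops out at 1792.

1828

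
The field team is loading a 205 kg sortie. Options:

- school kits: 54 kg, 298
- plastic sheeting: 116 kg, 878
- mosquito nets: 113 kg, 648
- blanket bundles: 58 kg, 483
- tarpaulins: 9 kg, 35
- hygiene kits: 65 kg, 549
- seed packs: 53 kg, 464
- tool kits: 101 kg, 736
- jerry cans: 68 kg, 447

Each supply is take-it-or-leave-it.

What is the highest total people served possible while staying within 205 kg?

The ratio ordering already packs tightly: blanket bundles + tarpaulins + hygiene kits + seed packs, 185 kg, 1531.
Runner-up blanket bundles + tarpaulins + hygiene kits + jerry cans tops out at 1514.

1531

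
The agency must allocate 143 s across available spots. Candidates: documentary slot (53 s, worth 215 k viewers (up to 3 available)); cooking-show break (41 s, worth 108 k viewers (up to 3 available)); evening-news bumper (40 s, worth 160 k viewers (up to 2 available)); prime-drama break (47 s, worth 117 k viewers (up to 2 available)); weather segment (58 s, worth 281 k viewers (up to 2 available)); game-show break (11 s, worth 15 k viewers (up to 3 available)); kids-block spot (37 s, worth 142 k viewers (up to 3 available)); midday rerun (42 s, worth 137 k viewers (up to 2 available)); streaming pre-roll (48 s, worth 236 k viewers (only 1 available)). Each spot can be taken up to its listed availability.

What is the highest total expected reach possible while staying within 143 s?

By expected reach per s: streaming pre-roll 4.92, weather segment 4.84, documentary slot 4.06 lead.
Taking weather segment + kids-block spot + streaming pre-roll: 143 s used, 659 in expected reach.
Every other selection either busts 143 s or exceeds an availability limit or fails to beat 659.

659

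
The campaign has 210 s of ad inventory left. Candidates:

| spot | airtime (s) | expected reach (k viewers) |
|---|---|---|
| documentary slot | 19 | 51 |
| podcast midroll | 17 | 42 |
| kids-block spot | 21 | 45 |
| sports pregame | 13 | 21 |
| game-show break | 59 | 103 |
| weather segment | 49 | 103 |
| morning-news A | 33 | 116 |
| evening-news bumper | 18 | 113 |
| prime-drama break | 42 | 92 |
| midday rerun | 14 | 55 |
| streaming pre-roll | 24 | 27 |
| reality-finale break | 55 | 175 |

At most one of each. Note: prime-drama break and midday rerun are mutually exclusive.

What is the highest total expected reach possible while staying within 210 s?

658

Documentary slot + kids-block spot + weather segment + morning-news A + evening-news bumper + midday rerun + reality-finale break uses 209 of the 210 s and totals 658.
The closest alternative, documentary slot + podcast midroll + weather segment + morning-news A + evening-news bumper + midday rerun + reality-finale break, reaches only 655.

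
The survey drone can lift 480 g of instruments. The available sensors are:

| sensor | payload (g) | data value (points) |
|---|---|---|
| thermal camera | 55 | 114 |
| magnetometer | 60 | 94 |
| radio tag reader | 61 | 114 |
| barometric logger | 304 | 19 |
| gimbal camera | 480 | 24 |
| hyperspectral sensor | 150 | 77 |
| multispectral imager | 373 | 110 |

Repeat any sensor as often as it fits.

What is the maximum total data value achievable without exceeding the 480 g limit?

912

Ranking by ratio (data value/g): thermal camera 2.07, radio tag reader 1.87, magnetometer 1.57.
8×thermal camera uses 440 of the 480 g and totals 912.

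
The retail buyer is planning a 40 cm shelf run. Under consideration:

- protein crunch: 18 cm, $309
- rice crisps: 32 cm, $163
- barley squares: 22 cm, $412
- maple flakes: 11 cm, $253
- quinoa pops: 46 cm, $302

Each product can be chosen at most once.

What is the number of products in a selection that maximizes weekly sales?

The maximum weekly sales within 40 cm is 721.
For example protein crunch + barley squares achieves it, using 40 cm.
Any selection reaching 721 contains exactly 2 products.

2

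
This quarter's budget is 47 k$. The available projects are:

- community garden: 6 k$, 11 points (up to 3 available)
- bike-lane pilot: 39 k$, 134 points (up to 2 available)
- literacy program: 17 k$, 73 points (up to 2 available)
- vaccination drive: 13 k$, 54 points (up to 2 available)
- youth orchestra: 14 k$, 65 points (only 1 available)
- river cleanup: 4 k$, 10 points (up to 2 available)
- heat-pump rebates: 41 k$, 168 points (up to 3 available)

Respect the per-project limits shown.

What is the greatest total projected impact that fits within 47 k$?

200

Taking the top-ratio projects first gives literacy program + vaccination drive + youth orchestra for 192 (44 k$).
Dropping youth orchestra frees 14 k$; slotting in literacy program (17 k$) lifts the total to 200 at 47 k$.
Every other selection either busts 47 k$ or exceeds an availability limit or fails to beat 200.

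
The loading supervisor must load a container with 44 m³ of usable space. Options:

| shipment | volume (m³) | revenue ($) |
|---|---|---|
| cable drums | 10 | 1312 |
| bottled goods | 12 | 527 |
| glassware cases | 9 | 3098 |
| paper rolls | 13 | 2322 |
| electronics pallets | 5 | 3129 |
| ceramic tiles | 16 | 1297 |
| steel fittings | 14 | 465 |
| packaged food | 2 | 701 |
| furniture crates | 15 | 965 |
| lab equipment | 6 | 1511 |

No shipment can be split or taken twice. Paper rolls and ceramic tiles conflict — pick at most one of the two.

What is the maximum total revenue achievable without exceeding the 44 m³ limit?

11372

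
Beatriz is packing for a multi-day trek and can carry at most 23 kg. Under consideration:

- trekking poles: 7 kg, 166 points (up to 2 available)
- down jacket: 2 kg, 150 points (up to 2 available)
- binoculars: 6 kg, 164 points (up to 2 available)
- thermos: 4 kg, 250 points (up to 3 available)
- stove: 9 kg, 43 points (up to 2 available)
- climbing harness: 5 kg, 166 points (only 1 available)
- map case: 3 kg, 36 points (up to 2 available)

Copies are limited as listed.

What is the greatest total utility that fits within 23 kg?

The ratio ordering already packs tightly: 2×down jacket + 3×thermos + climbing harness, 21 kg, 1216.
That's the maximum — no swap from here does better than 1216.

1216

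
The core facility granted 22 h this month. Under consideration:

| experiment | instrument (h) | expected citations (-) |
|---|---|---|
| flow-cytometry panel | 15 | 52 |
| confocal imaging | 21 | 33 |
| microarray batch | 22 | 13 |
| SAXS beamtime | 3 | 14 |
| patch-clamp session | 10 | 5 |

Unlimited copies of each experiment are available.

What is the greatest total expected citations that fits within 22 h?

98

By expected citations per h: SAXS beamtime 4.67, flow-cytometry panel 3.47, confocal imaging 1.57 lead.
7×SAXS beamtime uses 21 of the 22 h and totals 98.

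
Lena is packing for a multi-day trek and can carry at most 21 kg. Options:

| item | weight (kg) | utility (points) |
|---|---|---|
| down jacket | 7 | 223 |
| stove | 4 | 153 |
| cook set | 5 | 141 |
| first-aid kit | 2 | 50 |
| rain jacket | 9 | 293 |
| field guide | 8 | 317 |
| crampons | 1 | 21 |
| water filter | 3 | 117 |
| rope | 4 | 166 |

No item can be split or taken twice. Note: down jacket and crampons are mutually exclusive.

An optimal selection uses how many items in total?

5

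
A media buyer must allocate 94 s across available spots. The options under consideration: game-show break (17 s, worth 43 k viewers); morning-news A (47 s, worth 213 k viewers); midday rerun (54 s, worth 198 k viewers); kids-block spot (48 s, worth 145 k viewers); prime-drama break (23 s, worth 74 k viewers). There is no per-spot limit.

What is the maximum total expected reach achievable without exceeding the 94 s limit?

The ratio ordering already packs tightly: 2×morning-news A, 94 s, 426.
Nothing else within 94 s beats 426.

426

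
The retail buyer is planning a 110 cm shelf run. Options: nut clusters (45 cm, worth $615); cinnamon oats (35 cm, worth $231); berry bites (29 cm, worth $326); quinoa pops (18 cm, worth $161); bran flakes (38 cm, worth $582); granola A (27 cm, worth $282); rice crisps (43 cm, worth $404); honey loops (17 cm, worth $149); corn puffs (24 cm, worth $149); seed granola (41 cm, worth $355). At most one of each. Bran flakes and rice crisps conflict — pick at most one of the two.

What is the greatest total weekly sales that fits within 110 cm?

1479

Nut clusters + bran flakes + granola A uses 110 of the 110 cm and totals 1479.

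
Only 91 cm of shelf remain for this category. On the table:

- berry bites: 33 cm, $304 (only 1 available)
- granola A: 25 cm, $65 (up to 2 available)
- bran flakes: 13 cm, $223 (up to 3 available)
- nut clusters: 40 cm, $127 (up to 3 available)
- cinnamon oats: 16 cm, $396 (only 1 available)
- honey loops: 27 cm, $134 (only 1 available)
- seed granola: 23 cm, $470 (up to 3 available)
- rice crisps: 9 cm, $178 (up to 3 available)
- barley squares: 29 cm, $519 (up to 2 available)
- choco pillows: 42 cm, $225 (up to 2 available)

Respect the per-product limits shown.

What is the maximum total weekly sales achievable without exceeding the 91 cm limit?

1870

Ranking by ratio (weekly sales/cm): cinnamon oats 24.75, seed granola 20.43, rice crisps 19.78, barley squares 17.90.
A density-first pass picks cinnamon oats + 3×seed granola — 1806 at 85 cm.
Replace seed granola with 3×rice crisps: the trade gains 64 net, giving 1870 at 89 cm.
That's the maximum — no swap from here does better than 1870.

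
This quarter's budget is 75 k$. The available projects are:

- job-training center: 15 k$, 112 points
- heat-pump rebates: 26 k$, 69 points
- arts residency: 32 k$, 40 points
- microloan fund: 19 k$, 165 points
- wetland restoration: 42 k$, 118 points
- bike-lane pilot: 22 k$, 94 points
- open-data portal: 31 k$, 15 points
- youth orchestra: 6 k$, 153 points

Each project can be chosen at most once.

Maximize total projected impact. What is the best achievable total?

524

Ranking by ratio (projected impact/k$): youth orchestra 25.50, microloan fund 8.68, job-training center 7.47.
The ratio ordering already packs tightly: job-training center + microloan fund + bike-lane pilot + youth orchestra, 62 k$, 524.
Nothing else within 75 k$ beats 524.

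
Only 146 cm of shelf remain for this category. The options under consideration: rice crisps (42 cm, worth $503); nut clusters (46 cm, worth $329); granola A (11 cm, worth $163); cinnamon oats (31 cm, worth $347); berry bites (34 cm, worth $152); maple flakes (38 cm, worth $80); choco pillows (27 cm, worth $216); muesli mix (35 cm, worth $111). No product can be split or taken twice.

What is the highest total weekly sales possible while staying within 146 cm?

By weekly sales per cm: granola A 14.82, rice crisps 11.98, cinnamon oats 11.19 lead.
A density-first pass picks rice crisps + granola A + cinnamon oats + berry bites + choco pillows — 1381 at 145 cm.
Dropping granola A and berry bites frees 45 cm; slotting in nut clusters (46 cm) lifts the total to 1395 at 146 cm.

1395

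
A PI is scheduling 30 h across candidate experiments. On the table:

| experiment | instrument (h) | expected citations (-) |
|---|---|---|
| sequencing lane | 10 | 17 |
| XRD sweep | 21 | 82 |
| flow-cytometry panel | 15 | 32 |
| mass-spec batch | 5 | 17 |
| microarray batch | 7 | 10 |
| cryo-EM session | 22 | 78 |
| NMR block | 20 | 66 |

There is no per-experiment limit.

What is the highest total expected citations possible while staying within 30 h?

102

By expected citations per h: XRD sweep 3.90, cryo-EM session 3.55, mass-spec batch 3.40 lead.
Greedy by ratio would take XRD sweep + mass-spec batch: 26 h used, total 99.
Dropping XRD sweep frees 21 h; slotting in 5×mass-spec batch (25 h) lifts the total to 102 at 30 h.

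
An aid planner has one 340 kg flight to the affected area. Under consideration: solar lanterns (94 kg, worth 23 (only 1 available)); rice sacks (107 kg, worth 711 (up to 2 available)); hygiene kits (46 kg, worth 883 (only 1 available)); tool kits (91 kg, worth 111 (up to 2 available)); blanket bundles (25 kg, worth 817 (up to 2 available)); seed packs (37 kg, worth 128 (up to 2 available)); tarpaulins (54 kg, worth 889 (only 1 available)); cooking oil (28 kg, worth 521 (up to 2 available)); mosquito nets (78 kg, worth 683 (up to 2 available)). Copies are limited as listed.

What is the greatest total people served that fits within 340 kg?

The ratio heuristic lands on hygiene kits + 2×blanket bundles + seed packs + tarpaulins + 2×cooking oil + mosquito nets (5259) but leaves 19 kg idle.
Dropping seed packs and cooking oil frees 65 kg; slotting in mosquito nets (78 kg) lifts the total to 5293 at 334 kg.
No other feasible combination exceeds 5293.

5293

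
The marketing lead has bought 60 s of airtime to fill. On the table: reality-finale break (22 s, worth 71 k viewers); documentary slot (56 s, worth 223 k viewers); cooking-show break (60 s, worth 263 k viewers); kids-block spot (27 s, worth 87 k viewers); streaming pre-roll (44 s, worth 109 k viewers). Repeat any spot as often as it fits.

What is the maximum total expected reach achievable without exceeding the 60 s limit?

Best packing: cooking-show break — 60 s, 263 total.
That's the maximum — no swap from here does better than 263.

263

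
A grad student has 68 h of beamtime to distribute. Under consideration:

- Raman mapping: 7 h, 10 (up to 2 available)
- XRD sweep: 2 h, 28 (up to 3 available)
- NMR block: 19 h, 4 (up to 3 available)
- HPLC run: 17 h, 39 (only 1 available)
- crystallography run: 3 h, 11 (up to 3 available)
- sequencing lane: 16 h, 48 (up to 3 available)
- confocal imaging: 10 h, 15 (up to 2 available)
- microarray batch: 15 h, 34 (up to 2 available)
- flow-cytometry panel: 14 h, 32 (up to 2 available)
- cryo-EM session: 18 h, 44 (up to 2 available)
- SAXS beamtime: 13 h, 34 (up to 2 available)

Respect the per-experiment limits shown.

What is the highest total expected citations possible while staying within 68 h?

262

By expected citations per h: XRD sweep 14.00, crystallography run 3.67, sequencing lane 3.00 lead.
The ratio heuristic lands on 3×XRD sweep + 3×crystallography run + 3×sequencing lane (261) but leaves 5 h idle.
Dropping 3×crystallography run frees 9 h; slotting in SAXS beamtime (13 h) lifts the total to 262 at 67 h.
The spare 1 h is too small for any remaining experiment, and no exchange beats 262.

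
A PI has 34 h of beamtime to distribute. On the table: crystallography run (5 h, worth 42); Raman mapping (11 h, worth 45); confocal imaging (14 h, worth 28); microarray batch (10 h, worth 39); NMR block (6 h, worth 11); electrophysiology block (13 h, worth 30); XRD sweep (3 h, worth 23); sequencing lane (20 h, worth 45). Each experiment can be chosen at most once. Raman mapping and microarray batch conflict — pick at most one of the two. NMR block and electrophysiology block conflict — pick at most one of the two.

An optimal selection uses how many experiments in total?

4

Best achievable expected citations is 140.
crystallography run + Raman mapping + electrophysiology block + XRD sweep hits 140 at 32 h.
All optima have 4 experiments.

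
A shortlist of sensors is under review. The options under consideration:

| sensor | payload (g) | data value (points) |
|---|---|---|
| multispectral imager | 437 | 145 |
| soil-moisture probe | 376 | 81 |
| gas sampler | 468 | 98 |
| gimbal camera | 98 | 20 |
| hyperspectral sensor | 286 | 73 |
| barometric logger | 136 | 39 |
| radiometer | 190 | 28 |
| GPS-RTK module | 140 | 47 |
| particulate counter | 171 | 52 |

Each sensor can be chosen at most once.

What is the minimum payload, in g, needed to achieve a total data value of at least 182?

573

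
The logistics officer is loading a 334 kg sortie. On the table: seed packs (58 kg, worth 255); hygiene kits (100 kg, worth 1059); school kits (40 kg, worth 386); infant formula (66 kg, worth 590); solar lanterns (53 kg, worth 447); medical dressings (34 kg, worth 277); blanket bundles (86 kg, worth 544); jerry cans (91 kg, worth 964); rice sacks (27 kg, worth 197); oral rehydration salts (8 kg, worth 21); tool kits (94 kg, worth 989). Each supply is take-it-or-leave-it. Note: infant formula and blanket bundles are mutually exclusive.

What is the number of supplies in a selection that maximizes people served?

5

Best achievable people served is 3419.
hygiene kits + school kits + jerry cans + oral rehydration salts + tool kits hits 3419 at 333 kg.
Every optimal selection uses 5 supplies.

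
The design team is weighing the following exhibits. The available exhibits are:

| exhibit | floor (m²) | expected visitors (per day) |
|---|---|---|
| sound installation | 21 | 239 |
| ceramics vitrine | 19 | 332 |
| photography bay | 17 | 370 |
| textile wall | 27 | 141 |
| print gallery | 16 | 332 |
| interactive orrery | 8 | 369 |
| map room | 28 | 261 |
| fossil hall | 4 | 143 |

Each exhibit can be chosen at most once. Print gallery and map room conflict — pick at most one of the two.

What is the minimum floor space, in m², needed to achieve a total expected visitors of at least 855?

29

Minimise m² subject to total expected visitors ≥ 855.
photography bay + interactive orrery + fossil hall: 882 expected visitors at 29 m².
Any bundle with less than 29 m² falls short of 855.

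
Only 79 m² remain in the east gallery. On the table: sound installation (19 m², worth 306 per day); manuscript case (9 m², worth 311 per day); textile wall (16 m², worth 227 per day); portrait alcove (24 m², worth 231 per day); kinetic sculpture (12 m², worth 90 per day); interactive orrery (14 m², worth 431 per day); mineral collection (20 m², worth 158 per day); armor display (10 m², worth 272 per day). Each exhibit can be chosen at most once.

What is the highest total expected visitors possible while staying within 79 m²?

Greedy by ratio would take sound installation + manuscript case + textile wall + interactive orrery + armor display: 68 m² used, total 1547.
The 16 m² tied up in textile wall is better spent on portrait alcove — total rises to 1551 (76 m²).
The closest alternative, sound installation + manuscript case + textile wall + interactive orrery + armor display, reaches only 1547.

1551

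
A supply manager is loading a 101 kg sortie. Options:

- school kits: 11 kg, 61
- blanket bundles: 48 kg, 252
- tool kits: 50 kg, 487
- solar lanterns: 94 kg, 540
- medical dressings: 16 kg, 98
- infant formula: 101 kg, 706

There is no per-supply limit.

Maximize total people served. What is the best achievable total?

974

Density check — tool kits 9.74, infant formula 6.99, medical dressings 6.12, solar lanterns 5.74 are the best per kg.
Best packing: 2×tool kits — 100 kg, 974 total.
No other feasible combination exceeds 974.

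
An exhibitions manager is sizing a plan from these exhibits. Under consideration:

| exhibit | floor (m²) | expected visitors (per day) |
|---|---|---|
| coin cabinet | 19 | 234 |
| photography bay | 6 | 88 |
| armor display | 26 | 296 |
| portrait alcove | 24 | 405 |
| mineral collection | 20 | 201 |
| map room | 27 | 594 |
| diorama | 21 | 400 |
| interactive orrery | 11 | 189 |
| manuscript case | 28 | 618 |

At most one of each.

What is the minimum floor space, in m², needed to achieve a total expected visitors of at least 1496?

76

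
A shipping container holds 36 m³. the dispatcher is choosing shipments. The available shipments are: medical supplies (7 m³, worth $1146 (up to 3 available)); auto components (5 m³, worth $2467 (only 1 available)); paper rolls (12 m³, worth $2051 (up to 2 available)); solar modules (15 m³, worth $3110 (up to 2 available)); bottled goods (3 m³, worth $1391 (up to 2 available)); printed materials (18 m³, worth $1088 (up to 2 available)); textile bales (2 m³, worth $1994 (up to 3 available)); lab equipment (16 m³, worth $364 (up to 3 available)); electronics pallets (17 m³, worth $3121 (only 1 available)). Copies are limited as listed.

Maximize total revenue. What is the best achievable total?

14428

Filling by ratio: auto components + solar modules + 2×bottled goods + 3×textile bales for 14341, with 4 m³ left unused.
Replace solar modules with medical supplies + paper rolls: the trade gains 87 net, giving 14428 at 36 m³.
That's the maximum — no swap from here does better than 14428.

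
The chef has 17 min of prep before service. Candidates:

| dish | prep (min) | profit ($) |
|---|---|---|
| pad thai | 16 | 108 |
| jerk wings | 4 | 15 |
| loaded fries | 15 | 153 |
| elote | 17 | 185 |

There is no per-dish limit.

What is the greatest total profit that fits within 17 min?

185

Density check — elote 10.88, loaded fries 10.20, pad thai 6.75 are the best per min.
The ratio ordering already packs tightly: elote, 17 min, 185.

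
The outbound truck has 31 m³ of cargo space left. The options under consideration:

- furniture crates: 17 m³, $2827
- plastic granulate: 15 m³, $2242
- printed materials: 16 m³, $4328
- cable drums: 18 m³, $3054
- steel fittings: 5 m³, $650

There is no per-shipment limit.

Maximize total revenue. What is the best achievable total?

6570

Best packing: plastic granulate + printed materials — 31 m³, 6570 total.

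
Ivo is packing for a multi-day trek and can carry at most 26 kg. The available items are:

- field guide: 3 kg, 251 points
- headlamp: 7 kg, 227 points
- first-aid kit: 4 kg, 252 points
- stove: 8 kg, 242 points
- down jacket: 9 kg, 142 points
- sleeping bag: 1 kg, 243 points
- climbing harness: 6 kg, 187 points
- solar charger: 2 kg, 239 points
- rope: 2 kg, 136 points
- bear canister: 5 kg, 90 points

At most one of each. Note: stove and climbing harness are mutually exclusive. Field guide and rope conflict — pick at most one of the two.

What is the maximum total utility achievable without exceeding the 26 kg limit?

Taking field guide + headlamp + first-aid kit + stove + sleeping bag + solar charger: 25 kg used, 1454 in utility.
An exhaustive check of the 1024 subsets confirms 1454.

1454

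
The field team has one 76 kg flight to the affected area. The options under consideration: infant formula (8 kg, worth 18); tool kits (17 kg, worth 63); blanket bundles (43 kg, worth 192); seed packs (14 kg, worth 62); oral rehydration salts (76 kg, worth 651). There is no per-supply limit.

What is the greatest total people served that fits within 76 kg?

651

The ratio ordering already packs tightly: oral rehydration salts, 76 kg, 651.
No other feasible combination exceeds 651.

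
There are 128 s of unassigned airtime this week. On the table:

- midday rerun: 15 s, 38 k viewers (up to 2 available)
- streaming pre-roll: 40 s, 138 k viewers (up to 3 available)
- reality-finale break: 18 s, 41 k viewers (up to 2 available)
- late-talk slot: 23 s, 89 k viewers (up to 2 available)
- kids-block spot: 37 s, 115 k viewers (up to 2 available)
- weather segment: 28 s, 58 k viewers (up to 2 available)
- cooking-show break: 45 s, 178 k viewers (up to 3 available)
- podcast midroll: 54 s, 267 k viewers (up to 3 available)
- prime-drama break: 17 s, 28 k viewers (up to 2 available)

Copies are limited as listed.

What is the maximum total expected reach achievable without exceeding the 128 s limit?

575

By expected reach per s: podcast midroll 4.94, cooking-show break 3.96, late-talk slot 3.87, streaming pre-roll 3.45 lead.
Taking the top-ratio spots first gives midday rerun + 2×podcast midroll for 572 (123 s).
Dropping midday rerun frees 15 s; slotting in reality-finale break (18 s) lifts the total to 575 at 126 s.
Every other selection either busts 128 s or exceeds an availability limit or fails to beat 575.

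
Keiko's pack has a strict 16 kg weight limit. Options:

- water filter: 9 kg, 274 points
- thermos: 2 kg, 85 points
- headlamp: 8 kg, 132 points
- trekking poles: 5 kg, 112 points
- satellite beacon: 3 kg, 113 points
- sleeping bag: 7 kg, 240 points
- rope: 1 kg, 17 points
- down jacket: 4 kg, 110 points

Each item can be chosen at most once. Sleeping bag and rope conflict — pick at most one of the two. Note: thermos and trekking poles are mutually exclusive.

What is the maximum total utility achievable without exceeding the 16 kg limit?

548

The ratio ordering already packs tightly: thermos + satellite beacon + sleeping bag + down jacket, 16 kg, 548.
No other feasible combination exceeds 548.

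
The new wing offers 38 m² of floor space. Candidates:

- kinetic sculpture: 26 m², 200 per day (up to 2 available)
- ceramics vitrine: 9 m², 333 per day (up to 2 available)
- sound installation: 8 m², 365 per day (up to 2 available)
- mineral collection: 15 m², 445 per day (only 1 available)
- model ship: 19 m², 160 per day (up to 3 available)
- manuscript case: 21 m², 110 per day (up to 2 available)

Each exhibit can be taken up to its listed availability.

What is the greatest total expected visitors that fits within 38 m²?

1396

Taking 2×ceramics vitrine + 2×sound installation: 34 m² used, 1396 in expected visitors.
The spare 4 m² is too small for any remaining exhibit, and no exchange beats 1396.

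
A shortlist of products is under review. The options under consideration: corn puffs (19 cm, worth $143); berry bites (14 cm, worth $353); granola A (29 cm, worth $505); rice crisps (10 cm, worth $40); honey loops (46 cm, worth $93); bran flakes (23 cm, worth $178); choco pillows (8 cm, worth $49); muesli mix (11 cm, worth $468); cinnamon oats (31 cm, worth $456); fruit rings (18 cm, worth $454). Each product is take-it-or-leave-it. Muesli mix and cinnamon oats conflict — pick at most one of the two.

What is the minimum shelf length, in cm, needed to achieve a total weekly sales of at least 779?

25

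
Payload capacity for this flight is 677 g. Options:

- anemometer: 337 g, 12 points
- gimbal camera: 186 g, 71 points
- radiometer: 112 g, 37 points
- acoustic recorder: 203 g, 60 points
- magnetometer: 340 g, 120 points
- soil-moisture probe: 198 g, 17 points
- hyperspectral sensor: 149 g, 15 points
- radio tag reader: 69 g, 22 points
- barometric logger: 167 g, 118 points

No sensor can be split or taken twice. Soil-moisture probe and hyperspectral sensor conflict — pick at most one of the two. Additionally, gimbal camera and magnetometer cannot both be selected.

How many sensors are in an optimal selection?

4

Optimal total is 286.
gimbal camera + radiometer + acoustic recorder + barometric logger hits 286 at 668 g.
Every optimal selection uses 4 sensors.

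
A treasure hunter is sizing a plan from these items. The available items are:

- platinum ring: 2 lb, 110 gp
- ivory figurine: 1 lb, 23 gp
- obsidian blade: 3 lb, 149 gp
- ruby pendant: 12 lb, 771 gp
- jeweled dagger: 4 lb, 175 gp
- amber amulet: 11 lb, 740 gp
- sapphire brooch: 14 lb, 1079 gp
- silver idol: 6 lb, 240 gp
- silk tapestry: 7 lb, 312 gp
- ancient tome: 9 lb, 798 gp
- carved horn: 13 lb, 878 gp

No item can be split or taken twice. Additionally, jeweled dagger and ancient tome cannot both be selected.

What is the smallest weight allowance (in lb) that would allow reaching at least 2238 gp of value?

32

Minimise lb subject to total value ≥ 2238.
Taking ruby pendant + amber amulet + ancient tome gives 2309 (≥ 2238) for 32 lb.
Below 32 lb the best achievable stays under 2238.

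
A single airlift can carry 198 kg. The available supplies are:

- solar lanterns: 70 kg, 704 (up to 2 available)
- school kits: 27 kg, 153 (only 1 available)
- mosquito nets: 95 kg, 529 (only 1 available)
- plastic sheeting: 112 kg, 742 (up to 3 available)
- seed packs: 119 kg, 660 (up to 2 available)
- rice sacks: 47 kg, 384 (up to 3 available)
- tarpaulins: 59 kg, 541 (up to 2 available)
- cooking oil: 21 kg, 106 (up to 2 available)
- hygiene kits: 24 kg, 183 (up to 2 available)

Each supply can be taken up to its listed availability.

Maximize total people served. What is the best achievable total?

1792

Best packing: 2×solar lanterns + rice sacks — 187 kg, 1792 total.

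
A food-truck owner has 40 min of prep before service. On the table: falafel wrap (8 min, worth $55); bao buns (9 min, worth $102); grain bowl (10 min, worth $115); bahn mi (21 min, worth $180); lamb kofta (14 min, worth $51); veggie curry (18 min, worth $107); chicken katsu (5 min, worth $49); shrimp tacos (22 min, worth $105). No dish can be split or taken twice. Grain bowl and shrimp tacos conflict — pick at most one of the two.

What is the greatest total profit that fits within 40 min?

397

The ratio heuristic lands on falafel wrap + bao buns + grain bowl + chicken katsu (321) but leaves 8 min idle.
Dropping falafel wrap and chicken katsu frees 13 min; slotting in bahn mi (21 min) lifts the total to 397 at 40 min.
Runner-up falafel wrap + grain bowl + bahn mi tops out at 350.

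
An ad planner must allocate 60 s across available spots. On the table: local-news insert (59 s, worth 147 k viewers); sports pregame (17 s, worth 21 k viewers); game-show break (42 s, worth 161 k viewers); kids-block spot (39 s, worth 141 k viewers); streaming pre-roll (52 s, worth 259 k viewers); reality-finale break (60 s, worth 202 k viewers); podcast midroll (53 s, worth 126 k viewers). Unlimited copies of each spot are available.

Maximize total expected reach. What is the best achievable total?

Streaming pre-roll uses 52 of the 60 s and totals 259.
That's the maximum — no swap from here does better than 259.

259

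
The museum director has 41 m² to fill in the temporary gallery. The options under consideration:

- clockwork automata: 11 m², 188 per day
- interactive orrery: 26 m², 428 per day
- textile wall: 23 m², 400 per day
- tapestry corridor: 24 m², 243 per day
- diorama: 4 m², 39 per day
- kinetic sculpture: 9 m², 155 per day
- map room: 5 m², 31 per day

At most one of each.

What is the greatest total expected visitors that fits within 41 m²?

655

Taking the top-ratio exhibits first gives textile wall + diorama + kinetic sculpture + map room for 625 (41 m²).
A better packing is clockwork automata + interactive orrery + diorama: 41 m², total 655.
Next best is clockwork automata + textile wall + diorama at 627 (38 m²) — short by 28.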